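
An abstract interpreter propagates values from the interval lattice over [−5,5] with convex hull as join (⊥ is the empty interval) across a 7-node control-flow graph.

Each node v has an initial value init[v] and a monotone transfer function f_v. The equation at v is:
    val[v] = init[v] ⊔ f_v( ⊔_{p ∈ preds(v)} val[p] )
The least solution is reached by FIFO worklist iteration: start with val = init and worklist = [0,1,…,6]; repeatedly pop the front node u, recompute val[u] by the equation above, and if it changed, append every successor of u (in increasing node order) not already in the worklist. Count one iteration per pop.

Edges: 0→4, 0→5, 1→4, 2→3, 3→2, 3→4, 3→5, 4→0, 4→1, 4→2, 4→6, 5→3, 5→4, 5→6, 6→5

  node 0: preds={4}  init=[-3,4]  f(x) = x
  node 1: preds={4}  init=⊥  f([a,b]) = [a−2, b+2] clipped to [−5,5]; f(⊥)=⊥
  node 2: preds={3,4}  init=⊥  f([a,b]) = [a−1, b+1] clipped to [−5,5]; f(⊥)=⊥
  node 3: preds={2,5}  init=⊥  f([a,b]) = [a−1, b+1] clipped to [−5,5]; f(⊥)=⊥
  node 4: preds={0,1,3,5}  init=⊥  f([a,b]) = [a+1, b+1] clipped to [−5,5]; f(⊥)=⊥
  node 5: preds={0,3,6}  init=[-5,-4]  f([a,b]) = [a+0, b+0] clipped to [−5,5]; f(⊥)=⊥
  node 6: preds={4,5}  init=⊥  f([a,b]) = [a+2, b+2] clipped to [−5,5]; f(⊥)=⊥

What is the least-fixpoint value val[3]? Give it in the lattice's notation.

[-5,5]

Worklist (17 pops):
  #1 pop 0: in=⊥ → [-3,4] (no change)
  #2 pop 1: in=⊥ → ⊥ (no change)
  #3 pop 2: in=⊥ → ⊥ (no change)
  #4 pop 3: in=[-5,-4] → [-5,-3] (was ⊥); enqueue [2]
  #5 pop 4: in=[-5,4] → [-4,5] (was ⊥); enqueue [0,1]
  #6 pop 5: in=[-5,4] → [-5,4] (was [-5,-4]); enqueue [3,4]
  #7 pop 6: in=[-5,5] → [-3,5] (was ⊥); enqueue [5]
  #8 pop 2: in=[-5,5] → [-5,5] (was ⊥); enqueue []
  #9 pop 0: in=[-4,5] → [-4,5] (was [-3,4]); enqueue []
  #10 pop 1: in=[-4,5] → [-5,5] (was ⊥); enqueue []
  #11 pop 3: in=[-5,5] → [-5,5] (was [-5,-3]); enqueue [2]
  #12 pop 4: in=[-5,5] → [-4,5] (no change)
  #13 pop 5: in=[-5,5] → [-5,5] (was [-5,4]); enqueue [3,4,6]
  #14 pop 2: in=[-5,5] → [-5,5] (no change)
  #15 pop 3: in=[-5,5] → [-5,5] (no change)
  #16 pop 4: in=[-5,5] → [-4,5] (no change)
  #17 pop 6: in=[-5,5] → [-3,5] (no change)

Fixpoint:
  val[0] = [-4,5]
  val[1] = [-5,5]
  val[2] = [-5,5]
  val[3] = [-5,5]
  val[4] = [-4,5]
  val[5] = [-5,5]
  val[6] = [-3,5]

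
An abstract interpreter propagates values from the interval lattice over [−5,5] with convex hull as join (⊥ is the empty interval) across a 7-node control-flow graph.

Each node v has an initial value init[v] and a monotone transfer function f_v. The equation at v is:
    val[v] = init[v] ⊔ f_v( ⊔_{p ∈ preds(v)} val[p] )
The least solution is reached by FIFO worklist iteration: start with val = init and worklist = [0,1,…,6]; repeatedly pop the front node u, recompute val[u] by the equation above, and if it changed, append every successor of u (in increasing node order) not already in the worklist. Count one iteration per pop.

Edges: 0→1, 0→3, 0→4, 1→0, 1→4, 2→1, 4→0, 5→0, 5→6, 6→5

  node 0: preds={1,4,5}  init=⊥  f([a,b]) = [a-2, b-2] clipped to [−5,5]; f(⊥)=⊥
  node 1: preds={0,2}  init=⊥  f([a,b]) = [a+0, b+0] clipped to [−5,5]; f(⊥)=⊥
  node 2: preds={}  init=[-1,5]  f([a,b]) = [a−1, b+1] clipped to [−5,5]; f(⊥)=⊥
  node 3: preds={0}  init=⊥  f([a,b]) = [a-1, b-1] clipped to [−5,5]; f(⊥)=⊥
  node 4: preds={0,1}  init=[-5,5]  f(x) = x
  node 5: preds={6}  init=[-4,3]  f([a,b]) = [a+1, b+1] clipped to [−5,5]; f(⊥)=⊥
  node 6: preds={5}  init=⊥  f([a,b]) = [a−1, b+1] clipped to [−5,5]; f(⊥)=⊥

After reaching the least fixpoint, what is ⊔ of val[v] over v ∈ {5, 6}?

[-5,5]

Iteration log — 12 steps:
  step 1. node 0  ⊔preds=[-5,5]  new=[-5,3]  old=⊥  +wl: 
  step 2. node 1  ⊔preds=[-5,5]  new=[-5,5]  old=⊥  +wl: 0
  step 3. node 2  ⊔preds=⊥  new=[-1,5]  stable
  step 4. node 3  ⊔preds=[-5,3]  new=[-5,2]  old=⊥  +wl: 
  step 5. node 4  ⊔preds=[-5,5]  new=[-5,5]  stable
  step 6. node 5  ⊔preds=⊥  new=[-4,3]  stable
  step 7. node 6  ⊔preds=[-4,3]  new=[-5,4]  old=⊥  +wl: 5
  step 8. node 0  ⊔preds=[-5,5]  new=[-5,3]  stable
  step 9. node 5  ⊔preds=[-5,4]  new=[-4,5]  old=[-4,3]  +wl: 0,6
  step 10. node 0  ⊔preds=[-5,5]  new=[-5,3]  stable
  step 11. node 6  ⊔preds=[-4,5]  new=[-5,5]  old=[-5,4]  +wl: 5
  step 12. node 5  ⊔preds=[-5,5]  new=[-4,5]  stable

Least fixpoint reached:
  node 0: [-5,3]
  node 1: [-5,5]
  node 2: [-1,5]
  node 3: [-5,2]
  node 4: [-5,5]
  node 5: [-4,5]
  node 6: [-5,5]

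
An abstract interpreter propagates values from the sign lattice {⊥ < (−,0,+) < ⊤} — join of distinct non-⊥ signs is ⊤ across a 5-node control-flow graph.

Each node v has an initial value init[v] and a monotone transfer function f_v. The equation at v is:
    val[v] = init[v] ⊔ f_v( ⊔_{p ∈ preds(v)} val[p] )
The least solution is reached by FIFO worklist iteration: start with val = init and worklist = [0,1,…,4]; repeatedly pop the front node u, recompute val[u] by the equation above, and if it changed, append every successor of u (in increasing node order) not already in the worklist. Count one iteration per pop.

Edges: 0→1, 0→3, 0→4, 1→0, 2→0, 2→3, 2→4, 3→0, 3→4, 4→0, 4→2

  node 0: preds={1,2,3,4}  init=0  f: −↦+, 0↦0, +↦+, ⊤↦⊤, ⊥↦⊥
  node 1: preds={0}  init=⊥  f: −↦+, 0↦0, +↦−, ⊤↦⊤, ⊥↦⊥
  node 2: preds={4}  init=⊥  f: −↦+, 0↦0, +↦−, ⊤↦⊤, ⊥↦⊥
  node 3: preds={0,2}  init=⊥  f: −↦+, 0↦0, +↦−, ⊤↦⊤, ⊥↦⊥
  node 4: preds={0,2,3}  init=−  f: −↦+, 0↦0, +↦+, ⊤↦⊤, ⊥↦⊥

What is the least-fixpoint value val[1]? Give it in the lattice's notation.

⊤

Worklist (10 pops):
  #1 pop 0: in=− → ⊤ (was 0); enqueue []
  #2 pop 1: in=⊤ → ⊤ (was ⊥); enqueue [0]
  #3 pop 2: in=− → + (was ⊥); enqueue []
  #4 pop 3: in=⊤ → ⊤ (was ⊥); enqueue []
  #5 pop 4: in=⊤ → ⊤ (was −); enqueue [2]
  #6 pop 0: in=⊤ → ⊤ (no change)
  #7 pop 2: in=⊤ → ⊤ (was +); enqueue [0,3,4]
  #8 pop 0: in=⊤ → ⊤ (no change)
  #9 pop 3: in=⊤ → ⊤ (no change)
  #10 pop 4: in=⊤ → ⊤ (no change)

Fixpoint:
  val[0] = ⊤
  val[1] = ⊤
  val[2] = ⊤
  val[3] = ⊤
  val[4] = ⊤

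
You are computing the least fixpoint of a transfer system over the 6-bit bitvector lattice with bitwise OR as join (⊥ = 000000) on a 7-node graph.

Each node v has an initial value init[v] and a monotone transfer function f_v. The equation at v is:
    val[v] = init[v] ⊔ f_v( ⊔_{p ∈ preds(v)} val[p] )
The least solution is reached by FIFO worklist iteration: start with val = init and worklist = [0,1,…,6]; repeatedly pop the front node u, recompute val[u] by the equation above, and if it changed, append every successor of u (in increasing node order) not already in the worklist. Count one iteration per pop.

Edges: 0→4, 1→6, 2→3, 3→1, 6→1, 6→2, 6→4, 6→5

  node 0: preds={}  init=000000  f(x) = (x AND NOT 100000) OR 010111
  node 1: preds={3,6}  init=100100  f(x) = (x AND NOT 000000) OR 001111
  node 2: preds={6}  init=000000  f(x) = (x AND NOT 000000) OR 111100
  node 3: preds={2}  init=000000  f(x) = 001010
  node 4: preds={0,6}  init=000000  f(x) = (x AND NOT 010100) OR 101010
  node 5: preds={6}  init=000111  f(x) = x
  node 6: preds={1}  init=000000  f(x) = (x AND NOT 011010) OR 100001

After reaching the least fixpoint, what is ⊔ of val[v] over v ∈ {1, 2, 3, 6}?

111111

Iteration log — 12 steps:
  step 1. node 0  ⊔preds=000000  new=010111  old=000000  +wl: 
  step 2. node 1  ⊔preds=000000  new=101111  old=100100  +wl: 
  step 3. node 2  ⊔preds=000000  new=111100  old=000000  +wl: 
  step 4. node 3  ⊔preds=111100  new=001010  old=000000  +wl: 1
  step 5. node 4  ⊔preds=010111  new=101011  old=000000  +wl: 
  step 6. node 5  ⊔preds=000000  new=000111  stable
  step 7. node 6  ⊔preds=101111  new=100101  old=000000  +wl: 2,4,5
  step 8. node 1  ⊔preds=101111  new=101111  stable
  step 9. node 2  ⊔preds=100101  new=111101  old=111100  +wl: 3
  step 10. node 4  ⊔preds=110111  new=101011  stable
  step 11. node 5  ⊔preds=100101  new=100111  old=000111  +wl: 
  step 12. node 3  ⊔preds=111101  new=001010  stable

Least fixpoint reached:
  node 0: 010111
  node 1: 101111
  node 2: 111101
  node 3: 001010
  node 4: 101011
  node 5: 100111
  node 6: 100101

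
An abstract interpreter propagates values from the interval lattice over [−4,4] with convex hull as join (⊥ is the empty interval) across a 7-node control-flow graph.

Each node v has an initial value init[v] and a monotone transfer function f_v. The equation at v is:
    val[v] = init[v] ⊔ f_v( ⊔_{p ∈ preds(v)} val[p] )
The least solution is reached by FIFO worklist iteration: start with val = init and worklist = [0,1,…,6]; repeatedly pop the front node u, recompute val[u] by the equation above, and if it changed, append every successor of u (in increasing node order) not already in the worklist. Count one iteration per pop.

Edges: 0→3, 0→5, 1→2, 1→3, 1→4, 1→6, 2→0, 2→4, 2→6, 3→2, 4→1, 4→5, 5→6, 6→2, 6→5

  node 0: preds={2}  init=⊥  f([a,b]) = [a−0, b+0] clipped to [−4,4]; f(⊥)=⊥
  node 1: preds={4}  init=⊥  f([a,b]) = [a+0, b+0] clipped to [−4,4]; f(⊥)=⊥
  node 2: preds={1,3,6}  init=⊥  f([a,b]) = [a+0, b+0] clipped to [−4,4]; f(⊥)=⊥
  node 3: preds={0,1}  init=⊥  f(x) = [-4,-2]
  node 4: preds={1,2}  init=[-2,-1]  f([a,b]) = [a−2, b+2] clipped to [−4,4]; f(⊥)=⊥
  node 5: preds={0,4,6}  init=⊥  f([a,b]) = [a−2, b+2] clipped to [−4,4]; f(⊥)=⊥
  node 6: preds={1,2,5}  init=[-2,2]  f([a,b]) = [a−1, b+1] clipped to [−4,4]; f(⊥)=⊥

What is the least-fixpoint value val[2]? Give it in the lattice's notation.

[-4,4]

Trace (18 dequeues):
  [1] u=0 | in ⊥ | out ⊥ | ==
  [2] u=1 | in [-2,-1] | out [-2,-1] | prev ⊥ | push {}
  [3] u=2 | in [-2,2] | out [-2,2] | prev ⊥ | push {0}
  [4] u=3 | in [-2,-1] | out [-4,-2] | prev ⊥ | push {2}
  [5] u=4 | in [-2,2] | out [-4,4] | prev [-2,-1] | push {1}
  [6] u=5 | in [-4,4] | out [-4,4] | prev ⊥ | push {}
  [7] u=6 | in [-4,4] | out [-4,4] | prev [-2,2] | push {5}
  [8] u=0 | in [-2,2] | out [-2,2] | prev ⊥ | push {3}
  [9] u=2 | in [-4,4] | out [-4,4] | prev [-2,2] | push {0,4,6}
  [10] u=1 | in [-4,4] | out [-4,4] | prev [-2,-1] | push {2}
  [11] u=5 | in [-4,4] | out [-4,4] | ==
  [12] u=3 | in [-4,4] | out [-4,-2] | ==
  [13] u=0 | in [-4,4] | out [-4,4] | prev [-2,2] | push {3,5}
  [14] u=4 | in [-4,4] | out [-4,4] | ==
  [15] u=6 | in [-4,4] | out [-4,4] | ==
  [16] u=2 | in [-4,4] | out [-4,4] | ==
  [17] u=3 | in [-4,4] | out [-4,-2] | ==
  [18] u=5 | in [-4,4] | out [-4,4] | ==

Converged values:
  [0] [-4,4]
  [1] [-4,4]
  [2] [-4,4]
  [3] [-4,-2]
  [4] [-4,4]
  [5] [-4,4]
  [6] [-4,4]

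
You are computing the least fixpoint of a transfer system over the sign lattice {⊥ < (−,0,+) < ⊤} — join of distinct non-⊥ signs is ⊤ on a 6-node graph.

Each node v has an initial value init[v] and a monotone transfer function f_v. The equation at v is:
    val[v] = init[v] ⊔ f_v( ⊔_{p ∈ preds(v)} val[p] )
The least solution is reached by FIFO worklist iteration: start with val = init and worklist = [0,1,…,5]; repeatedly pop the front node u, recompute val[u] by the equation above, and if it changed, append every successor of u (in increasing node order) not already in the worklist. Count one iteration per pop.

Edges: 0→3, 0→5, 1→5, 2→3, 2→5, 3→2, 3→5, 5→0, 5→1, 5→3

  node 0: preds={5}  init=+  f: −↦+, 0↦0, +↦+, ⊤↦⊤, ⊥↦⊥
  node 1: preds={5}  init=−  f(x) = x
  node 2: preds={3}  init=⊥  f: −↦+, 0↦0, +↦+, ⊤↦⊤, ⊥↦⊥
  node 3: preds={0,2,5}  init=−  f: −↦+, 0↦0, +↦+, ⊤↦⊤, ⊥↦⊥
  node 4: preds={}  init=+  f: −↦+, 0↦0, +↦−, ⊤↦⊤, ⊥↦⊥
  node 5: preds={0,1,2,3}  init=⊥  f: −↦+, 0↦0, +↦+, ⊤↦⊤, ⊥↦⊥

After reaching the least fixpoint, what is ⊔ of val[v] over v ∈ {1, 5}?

Iteration log — 11 steps:
  step 1. node 0  ⊔preds=⊥  new=+  stable
  step 2. node 1  ⊔preds=⊥  new=−  stable
  step 3. node 2  ⊔preds=−  new=+  old=⊥  +wl: 
  step 4. node 3  ⊔preds=+  new=⊤  old=−  +wl: 2
  step 5. node 4  ⊔preds=⊥  new=+  stable
  step 6. node 5  ⊔preds=⊤  new=⊤  old=⊥  +wl: 0,1,3
  step 7. node 2  ⊔preds=⊤  new=⊤  old=+  +wl: 5
  step 8. node 0  ⊔preds=⊤  new=⊤  old=+  +wl: 
  step 9. node 1  ⊔preds=⊤  new=⊤  old=−  +wl: 
  step 10. node 3  ⊔preds=⊤  new=⊤  stable
  step 11. node 5  ⊔preds=⊤  new=⊤  stable

Least fixpoint reached:
  node 0: ⊤
  node 1: ⊤
  node 2: ⊤
  node 3: ⊤
  node 4: +
  node 5: ⊤

⊤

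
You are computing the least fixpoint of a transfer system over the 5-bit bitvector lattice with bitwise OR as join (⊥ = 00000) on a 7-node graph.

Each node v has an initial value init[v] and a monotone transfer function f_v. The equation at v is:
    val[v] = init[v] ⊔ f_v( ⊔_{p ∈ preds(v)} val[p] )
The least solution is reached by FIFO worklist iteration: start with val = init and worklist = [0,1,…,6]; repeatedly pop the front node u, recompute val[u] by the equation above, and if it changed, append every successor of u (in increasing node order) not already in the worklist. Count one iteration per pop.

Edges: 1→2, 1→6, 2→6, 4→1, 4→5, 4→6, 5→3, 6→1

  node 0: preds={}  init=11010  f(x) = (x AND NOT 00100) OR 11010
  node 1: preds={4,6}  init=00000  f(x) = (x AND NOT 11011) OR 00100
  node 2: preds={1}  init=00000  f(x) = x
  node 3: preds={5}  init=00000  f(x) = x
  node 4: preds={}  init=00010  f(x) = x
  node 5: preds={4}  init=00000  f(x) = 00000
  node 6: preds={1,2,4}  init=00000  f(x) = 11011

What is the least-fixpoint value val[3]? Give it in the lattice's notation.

Trace (8 dequeues):
  [1] u=0 | in 00000 | out 11010 | ==
  [2] u=1 | in 00010 | out 00100 | prev 00000 | push {}
  [3] u=2 | in 00100 | out 00100 | prev 00000 | push {}
  [4] u=3 | in 00000 | out 00000 | ==
  [5] u=4 | in 00000 | out 00010 | ==
  [6] u=5 | in 00010 | out 00000 | ==
  [7] u=6 | in 00110 | out 11011 | prev 00000 | push {1}
  [8] u=1 | in 11011 | out 00100 | ==

Converged values:
  [0] 11010
  [1] 00100
  [2] 00100
  [3] 00000
  [4] 00010
  [5] 00000
  [6] 11011

00000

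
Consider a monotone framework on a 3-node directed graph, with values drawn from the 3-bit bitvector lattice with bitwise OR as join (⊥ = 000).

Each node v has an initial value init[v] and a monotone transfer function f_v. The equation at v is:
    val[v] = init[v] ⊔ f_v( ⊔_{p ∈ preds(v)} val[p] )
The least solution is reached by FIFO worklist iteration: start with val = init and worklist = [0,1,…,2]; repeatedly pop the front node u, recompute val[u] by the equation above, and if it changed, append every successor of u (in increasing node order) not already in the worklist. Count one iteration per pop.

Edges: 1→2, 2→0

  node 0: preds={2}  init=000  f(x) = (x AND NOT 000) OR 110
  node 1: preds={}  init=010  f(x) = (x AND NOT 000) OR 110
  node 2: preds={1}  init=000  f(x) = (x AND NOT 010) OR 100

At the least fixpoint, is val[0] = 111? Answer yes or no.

Trace (4 dequeues):
  [1] u=0 | in 000 | out 110 | prev 000 | push {}
  [2] u=1 | in 000 | out 110 | prev 010 | push {}
  [3] u=2 | in 110 | out 100 | prev 000 | push {0}
  [4] u=0 | in 100 | out 110 | ==

Converged values:
  [0] 110
  [1] 110
  [2] 100

no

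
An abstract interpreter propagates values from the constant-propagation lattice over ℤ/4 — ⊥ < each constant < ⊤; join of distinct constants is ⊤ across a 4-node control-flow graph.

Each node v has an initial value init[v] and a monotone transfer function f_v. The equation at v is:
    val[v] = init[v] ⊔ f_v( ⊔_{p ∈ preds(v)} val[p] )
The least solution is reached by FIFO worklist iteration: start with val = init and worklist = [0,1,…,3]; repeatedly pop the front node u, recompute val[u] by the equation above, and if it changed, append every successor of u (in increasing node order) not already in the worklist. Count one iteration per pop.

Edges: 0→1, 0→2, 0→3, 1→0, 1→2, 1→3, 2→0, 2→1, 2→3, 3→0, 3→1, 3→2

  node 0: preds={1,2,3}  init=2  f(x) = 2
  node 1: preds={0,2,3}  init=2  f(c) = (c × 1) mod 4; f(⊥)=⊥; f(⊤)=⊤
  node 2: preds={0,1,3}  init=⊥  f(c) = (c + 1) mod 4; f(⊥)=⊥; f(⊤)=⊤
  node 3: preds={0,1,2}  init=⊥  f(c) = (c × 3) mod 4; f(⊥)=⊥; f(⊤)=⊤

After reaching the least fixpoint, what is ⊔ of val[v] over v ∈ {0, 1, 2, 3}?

Worklist (10 pops):
  #1 pop 0: in=2 → 2 (no change)
  #2 pop 1: in=2 → 2 (no change)
  #3 pop 2: in=2 → 3 (was ⊥); enqueue [0,1]
  #4 pop 3: in=⊤ → ⊤ (was ⊥); enqueue [2]
  #5 pop 0: in=⊤ → 2 (no change)
  #6 pop 1: in=⊤ → ⊤ (was 2); enqueue [0,3]
  #7 pop 2: in=⊤ → ⊤ (was 3); enqueue [1]
  #8 pop 0: in=⊤ → 2 (no change)
  #9 pop 3: in=⊤ → ⊤ (no change)
  #10 pop 1: in=⊤ → ⊤ (no change)

Fixpoint:
  val[0] = 2
  val[1] = ⊤
  val[2] = ⊤
  val[3] = ⊤

⊤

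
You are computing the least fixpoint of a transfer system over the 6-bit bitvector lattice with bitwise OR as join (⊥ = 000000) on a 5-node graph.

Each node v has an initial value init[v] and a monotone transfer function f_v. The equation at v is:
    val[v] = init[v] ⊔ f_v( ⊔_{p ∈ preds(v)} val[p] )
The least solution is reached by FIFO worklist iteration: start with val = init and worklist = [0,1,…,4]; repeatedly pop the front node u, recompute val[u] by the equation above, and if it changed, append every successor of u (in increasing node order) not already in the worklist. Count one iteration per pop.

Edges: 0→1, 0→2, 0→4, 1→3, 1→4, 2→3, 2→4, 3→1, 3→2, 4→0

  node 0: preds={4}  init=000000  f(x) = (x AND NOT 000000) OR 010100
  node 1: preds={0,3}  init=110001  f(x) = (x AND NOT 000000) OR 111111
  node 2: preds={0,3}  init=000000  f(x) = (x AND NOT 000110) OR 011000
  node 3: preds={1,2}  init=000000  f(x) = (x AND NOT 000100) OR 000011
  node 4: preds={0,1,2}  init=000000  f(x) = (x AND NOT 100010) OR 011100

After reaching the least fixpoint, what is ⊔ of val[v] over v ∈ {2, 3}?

111011

Trace (12 dequeues):
  [1] u=0 | in 000000 | out 010100 | prev 000000 | push {}
  [2] u=1 | in 010100 | out 111111 | prev 110001 | push {}
  [3] u=2 | in 010100 | out 011000 | prev 000000 | push {}
  [4] u=3 | in 111111 | out 111011 | prev 000000 | push {1,2}
  [5] u=4 | in 111111 | out 011101 | prev 000000 | push {0}
  [6] u=1 | in 111111 | out 111111 | ==
  [7] u=2 | in 111111 | out 111001 | prev 011000 | push {3,4}
  [8] u=0 | in 011101 | out 011101 | prev 010100 | push {1,2}
  [9] u=3 | in 111111 | out 111011 | ==
  [10] u=4 | in 111111 | out 011101 | ==
  [11] u=1 | in 111111 | out 111111 | ==
  [12] u=2 | in 111111 | out 111001 | ==

Converged values:
  [0] 011101
  [1] 111111
  [2] 111001
  [3] 111011
  [4] 011101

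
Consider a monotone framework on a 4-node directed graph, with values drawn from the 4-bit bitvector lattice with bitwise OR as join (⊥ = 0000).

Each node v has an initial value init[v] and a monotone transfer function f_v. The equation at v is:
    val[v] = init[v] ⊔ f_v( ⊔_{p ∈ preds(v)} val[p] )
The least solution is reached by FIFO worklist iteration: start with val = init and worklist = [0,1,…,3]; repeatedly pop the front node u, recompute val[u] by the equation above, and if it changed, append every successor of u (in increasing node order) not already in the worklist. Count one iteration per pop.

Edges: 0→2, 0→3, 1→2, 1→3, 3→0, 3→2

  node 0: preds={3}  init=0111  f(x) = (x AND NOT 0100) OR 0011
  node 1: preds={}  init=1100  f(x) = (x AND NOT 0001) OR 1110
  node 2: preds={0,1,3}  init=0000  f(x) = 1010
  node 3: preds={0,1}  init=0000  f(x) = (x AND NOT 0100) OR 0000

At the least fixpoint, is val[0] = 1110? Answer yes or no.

no

Worklist (7 pops):
  #1 pop 0: in=0000 → 0111 (no change)
  #2 pop 1: in=0000 → 1110 (was 1100); enqueue []
  #3 pop 2: in=1111 → 1010 (was 0000); enqueue []
  #4 pop 3: in=1111 → 1011 (was 0000); enqueue [0,2]
  #5 pop 0: in=1011 → 1111 (was 0111); enqueue [3]
  #6 pop 2: in=1111 → 1010 (no change)
  #7 pop 3: in=1111 → 1011 (no change)

Fixpoint:
  val[0] = 1111
  val[1] = 1110
  val[2] = 1010
  val[3] = 1011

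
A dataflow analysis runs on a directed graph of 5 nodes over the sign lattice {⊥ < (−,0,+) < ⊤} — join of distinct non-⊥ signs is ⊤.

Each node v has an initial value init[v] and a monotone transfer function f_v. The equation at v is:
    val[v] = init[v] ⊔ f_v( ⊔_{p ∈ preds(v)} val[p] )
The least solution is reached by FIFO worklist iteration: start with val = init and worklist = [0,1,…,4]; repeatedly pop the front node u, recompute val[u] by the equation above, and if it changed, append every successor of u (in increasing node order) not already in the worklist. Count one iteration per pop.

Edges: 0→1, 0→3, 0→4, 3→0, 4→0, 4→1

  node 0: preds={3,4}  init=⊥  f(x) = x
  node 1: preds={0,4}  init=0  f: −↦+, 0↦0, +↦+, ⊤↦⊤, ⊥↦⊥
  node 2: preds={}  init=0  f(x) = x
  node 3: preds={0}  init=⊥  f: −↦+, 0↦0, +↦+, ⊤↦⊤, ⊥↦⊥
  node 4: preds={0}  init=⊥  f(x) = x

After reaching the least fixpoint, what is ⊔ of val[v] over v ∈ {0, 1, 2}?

0

Iteration log — 5 steps:
  step 1. node 0  ⊔preds=⊥  new=⊥  stable
  step 2. node 1  ⊔preds=⊥  new=0  stable
  step 3. node 2  ⊔preds=⊥  new=0  stable
  step 4. node 3  ⊔preds=⊥  new=⊥  stable
  step 5. node 4  ⊔preds=⊥  new=⊥  stable

Least fixpoint reached:
  node 0: ⊥
  node 1: 0
  node 2: 0
  node 3: ⊥
  node 4: ⊥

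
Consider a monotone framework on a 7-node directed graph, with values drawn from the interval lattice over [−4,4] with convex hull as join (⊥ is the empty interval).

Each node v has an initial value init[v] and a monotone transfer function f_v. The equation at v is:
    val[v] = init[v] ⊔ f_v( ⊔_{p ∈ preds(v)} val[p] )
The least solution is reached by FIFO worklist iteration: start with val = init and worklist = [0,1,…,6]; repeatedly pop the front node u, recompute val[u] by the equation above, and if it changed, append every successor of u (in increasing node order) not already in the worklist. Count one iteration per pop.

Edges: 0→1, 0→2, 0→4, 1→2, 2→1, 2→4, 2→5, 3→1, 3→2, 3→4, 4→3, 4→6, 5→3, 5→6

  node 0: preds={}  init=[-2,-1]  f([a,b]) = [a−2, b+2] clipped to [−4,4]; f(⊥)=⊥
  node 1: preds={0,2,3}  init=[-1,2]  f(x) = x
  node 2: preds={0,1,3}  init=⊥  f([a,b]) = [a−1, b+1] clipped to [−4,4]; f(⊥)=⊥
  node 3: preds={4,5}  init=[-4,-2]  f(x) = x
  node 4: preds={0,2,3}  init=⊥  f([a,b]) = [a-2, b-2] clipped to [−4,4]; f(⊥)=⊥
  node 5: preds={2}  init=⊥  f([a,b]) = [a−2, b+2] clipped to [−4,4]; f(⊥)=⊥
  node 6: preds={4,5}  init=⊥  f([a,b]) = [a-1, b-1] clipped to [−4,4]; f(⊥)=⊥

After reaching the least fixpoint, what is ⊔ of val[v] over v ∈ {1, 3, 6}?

[-4,4]

Iteration log — 16 steps:
  step 1. node 0  ⊔preds=⊥  new=[-2,-1]  stable
  step 2. node 1  ⊔preds=[-4,-1]  new=[-4,2]  old=[-1,2]  +wl: 
  step 3. node 2  ⊔preds=[-4,2]  new=[-4,3]  old=⊥  +wl: 1
  step 4. node 3  ⊔preds=⊥  new=[-4,-2]  stable
  step 5. node 4  ⊔preds=[-4,3]  new=[-4,1]  old=⊥  +wl: 3
  step 6. node 5  ⊔preds=[-4,3]  new=[-4,4]  old=⊥  +wl: 
  step 7. node 6  ⊔preds=[-4,4]  new=[-4,3]  old=⊥  +wl: 
  step 8. node 1  ⊔preds=[-4,3]  new=[-4,3]  old=[-4,2]  +wl: 2
  step 9. node 3  ⊔preds=[-4,4]  new=[-4,4]  old=[-4,-2]  +wl: 1,4
  step 10. node 2  ⊔preds=[-4,4]  new=[-4,4]  old=[-4,3]  +wl: 5
  step 11. node 1  ⊔preds=[-4,4]  new=[-4,4]  old=[-4,3]  +wl: 2
  step 12. node 4  ⊔preds=[-4,4]  new=[-4,2]  old=[-4,1]  +wl: 3,6
  step 13. node 5  ⊔preds=[-4,4]  new=[-4,4]  stable
  step 14. node 2  ⊔preds=[-4,4]  new=[-4,4]  stable
  step 15. node 3  ⊔preds=[-4,4]  new=[-4,4]  stable
  step 16. node 6  ⊔preds=[-4,4]  new=[-4,3]  stable

Least fixpoint reached:
  node 0: [-2,-1]
  node 1: [-4,4]
  node 2: [-4,4]
  node 3: [-4,4]
  node 4: [-4,2]
  node 5: [-4,4]
  node 6: [-4,3]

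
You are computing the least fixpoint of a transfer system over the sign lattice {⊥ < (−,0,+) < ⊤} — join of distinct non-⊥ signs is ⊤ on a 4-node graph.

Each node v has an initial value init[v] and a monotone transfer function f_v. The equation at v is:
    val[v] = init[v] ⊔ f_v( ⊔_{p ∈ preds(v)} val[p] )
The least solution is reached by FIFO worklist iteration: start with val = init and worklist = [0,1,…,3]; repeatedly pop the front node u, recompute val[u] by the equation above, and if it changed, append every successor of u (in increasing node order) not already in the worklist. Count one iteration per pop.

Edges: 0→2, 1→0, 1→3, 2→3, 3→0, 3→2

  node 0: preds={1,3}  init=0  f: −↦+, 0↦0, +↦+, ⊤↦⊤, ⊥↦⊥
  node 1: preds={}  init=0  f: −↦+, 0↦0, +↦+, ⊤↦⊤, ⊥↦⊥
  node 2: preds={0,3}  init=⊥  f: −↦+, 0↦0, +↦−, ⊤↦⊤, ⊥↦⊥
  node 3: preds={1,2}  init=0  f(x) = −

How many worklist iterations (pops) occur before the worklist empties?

7

Trace (7 dequeues):
  [1] u=0 | in 0 | out 0 | ==
  [2] u=1 | in ⊥ | out 0 | ==
  [3] u=2 | in 0 | out 0 | prev ⊥ | push {}
  [4] u=3 | in 0 | out ⊤ | prev 0 | push {0,2}
  [5] u=0 | in ⊤ | out ⊤ | prev 0 | push {}
  [6] u=2 | in ⊤ | out ⊤ | prev 0 | push {3}
  [7] u=3 | in ⊤ | out ⊤ | ==

Converged values:
  [0] ⊤
  [1] 0
  [2] ⊤
  [3] ⊤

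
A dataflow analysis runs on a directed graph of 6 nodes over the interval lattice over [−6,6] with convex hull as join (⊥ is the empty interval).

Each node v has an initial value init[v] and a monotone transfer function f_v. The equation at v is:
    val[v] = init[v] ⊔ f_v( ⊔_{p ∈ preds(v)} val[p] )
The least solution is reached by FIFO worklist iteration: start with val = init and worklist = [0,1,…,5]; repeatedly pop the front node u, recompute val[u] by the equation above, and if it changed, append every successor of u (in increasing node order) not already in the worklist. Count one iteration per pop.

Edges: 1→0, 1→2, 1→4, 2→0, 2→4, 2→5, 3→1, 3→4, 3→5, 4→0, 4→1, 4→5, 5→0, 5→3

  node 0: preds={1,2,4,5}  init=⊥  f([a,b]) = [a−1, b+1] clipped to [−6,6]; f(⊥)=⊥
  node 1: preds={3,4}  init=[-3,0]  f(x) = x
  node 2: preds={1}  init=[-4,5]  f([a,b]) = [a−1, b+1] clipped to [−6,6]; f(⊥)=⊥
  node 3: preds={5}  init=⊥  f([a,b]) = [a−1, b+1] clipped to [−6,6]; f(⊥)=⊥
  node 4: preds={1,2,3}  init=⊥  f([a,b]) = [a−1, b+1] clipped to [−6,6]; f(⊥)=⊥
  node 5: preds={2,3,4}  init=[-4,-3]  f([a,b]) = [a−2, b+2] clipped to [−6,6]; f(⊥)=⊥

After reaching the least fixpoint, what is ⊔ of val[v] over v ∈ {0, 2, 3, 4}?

[-6,6]

Iteration log — 14 steps:
  step 1. node 0  ⊔preds=[-4,5]  new=[-5,6]  old=⊥  +wl: 
  step 2. node 1  ⊔preds=⊥  new=[-3,0]  stable
  step 3. node 2  ⊔preds=[-3,0]  new=[-4,5]  stable
  step 4. node 3  ⊔preds=[-4,-3]  new=[-5,-2]  old=⊥  +wl: 1
  step 5. node 4  ⊔preds=[-5,5]  new=[-6,6]  old=⊥  +wl: 0
  step 6. node 5  ⊔preds=[-6,6]  new=[-6,6]  old=[-4,-3]  +wl: 3
  step 7. node 1  ⊔preds=[-6,6]  new=[-6,6]  old=[-3,0]  +wl: 2,4
  step 8. node 0  ⊔preds=[-6,6]  new=[-6,6]  old=[-5,6]  +wl: 
  step 9. node 3  ⊔preds=[-6,6]  new=[-6,6]  old=[-5,-2]  +wl: 1,5
  step 10. node 2  ⊔preds=[-6,6]  new=[-6,6]  old=[-4,5]  +wl: 0
  step 11. node 4  ⊔preds=[-6,6]  new=[-6,6]  stable
  step 12. node 1  ⊔preds=[-6,6]  new=[-6,6]  stable
  step 13. node 5  ⊔preds=[-6,6]  new=[-6,6]  stable
  step 14. node 0  ⊔preds=[-6,6]  new=[-6,6]  stable

Least fixpoint reached:
  node 0: [-6,6]
  node 1: [-6,6]
  node 2: [-6,6]
  node 3: [-6,6]
  node 4: [-6,6]
  node 5: [-6,6]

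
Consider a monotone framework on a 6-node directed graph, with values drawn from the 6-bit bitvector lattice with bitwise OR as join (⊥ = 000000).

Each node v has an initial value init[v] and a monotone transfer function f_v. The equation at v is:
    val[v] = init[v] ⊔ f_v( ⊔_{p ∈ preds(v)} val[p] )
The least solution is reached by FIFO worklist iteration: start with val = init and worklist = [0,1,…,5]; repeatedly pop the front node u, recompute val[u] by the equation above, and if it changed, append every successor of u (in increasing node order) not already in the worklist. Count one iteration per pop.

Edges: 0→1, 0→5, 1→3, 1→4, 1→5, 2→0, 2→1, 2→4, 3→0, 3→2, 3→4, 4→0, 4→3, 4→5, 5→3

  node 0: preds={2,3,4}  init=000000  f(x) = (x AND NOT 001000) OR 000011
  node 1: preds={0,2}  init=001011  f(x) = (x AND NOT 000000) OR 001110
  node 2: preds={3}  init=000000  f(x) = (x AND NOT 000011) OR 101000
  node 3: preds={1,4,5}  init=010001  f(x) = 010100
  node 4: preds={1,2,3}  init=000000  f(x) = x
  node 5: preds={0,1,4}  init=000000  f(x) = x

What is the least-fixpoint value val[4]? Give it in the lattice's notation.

111111

Trace (14 dequeues):
  [1] u=0 | in 010001 | out 010011 | prev 000000 | push {}
  [2] u=1 | in 010011 | out 011111 | prev 001011 | push {}
  [3] u=2 | in 010001 | out 111000 | prev 000000 | push {0,1}
  [4] u=3 | in 011111 | out 010101 | prev 010001 | push {2}
  [5] u=4 | in 111111 | out 111111 | prev 000000 | push {3}
  [6] u=5 | in 111111 | out 111111 | prev 000000 | push {}
  [7] u=0 | in 111111 | out 110111 | prev 010011 | push {5}
  [8] u=1 | in 111111 | out 111111 | prev 011111 | push {4}
  [9] u=2 | in 010101 | out 111100 | prev 111000 | push {0,1}
  [10] u=3 | in 111111 | out 010101 | ==
  [11] u=5 | in 111111 | out 111111 | ==
  [12] u=4 | in 111111 | out 111111 | ==
  [13] u=0 | in 111111 | out 110111 | ==
  [14] u=1 | in 111111 | out 111111 | ==

Converged values:
  [0] 110111
  [1] 111111
  [2] 111100
  [3] 010101
  [4] 111111
  [5] 111111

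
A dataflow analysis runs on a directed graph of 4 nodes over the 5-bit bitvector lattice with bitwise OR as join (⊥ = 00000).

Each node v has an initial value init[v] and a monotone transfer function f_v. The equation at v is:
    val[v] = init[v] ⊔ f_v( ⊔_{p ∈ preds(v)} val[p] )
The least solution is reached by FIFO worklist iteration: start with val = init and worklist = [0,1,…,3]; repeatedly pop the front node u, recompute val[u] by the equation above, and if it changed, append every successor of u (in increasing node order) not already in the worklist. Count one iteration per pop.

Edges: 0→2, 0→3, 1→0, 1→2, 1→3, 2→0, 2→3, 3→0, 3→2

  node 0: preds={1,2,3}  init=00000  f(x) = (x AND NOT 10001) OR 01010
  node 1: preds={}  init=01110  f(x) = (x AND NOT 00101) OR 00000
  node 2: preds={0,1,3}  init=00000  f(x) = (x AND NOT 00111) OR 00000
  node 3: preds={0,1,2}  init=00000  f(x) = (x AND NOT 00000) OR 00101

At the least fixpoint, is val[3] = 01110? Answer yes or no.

Iteration log — 6 steps:
  step 1. node 0  ⊔preds=01110  new=01110  old=00000  +wl: 
  step 2. node 1  ⊔preds=00000  new=01110  stable
  step 3. node 2  ⊔preds=01110  new=01000  old=00000  +wl: 0
  step 4. node 3  ⊔preds=01110  new=01111  old=00000  +wl: 2
  step 5. node 0  ⊔preds=01111  new=01110  stable
  step 6. node 2  ⊔preds=01111  new=01000  stable

Least fixpoint reached:
  node 0: 01110
  node 1: 01110
  node 2: 01000
  node 3: 01111

no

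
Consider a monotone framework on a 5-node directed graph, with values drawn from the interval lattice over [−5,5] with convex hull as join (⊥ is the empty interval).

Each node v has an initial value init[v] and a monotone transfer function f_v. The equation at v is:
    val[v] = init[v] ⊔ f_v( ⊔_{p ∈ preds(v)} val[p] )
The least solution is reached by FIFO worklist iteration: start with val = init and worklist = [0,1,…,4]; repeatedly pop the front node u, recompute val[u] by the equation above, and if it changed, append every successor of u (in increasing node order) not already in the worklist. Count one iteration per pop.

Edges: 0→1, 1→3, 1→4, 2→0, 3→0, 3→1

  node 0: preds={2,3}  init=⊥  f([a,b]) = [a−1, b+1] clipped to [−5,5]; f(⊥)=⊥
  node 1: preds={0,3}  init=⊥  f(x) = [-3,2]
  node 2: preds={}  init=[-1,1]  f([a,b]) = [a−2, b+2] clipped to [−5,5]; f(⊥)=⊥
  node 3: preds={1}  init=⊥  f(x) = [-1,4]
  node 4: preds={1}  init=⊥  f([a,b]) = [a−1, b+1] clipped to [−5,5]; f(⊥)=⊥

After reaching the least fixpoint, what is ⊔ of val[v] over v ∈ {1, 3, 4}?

Iteration log — 7 steps:
  step 1. node 0  ⊔preds=[-1,1]  new=[-2,2]  old=⊥  +wl: 
  step 2. node 1  ⊔preds=[-2,2]  new=[-3,2]  old=⊥  +wl: 
  step 3. node 2  ⊔preds=⊥  new=[-1,1]  stable
  step 4. node 3  ⊔preds=[-3,2]  new=[-1,4]  old=⊥  +wl: 0,1
  step 5. node 4  ⊔preds=[-3,2]  new=[-4,3]  old=⊥  +wl: 
  step 6. node 0  ⊔preds=[-1,4]  new=[-2,5]  old=[-2,2]  +wl: 
  step 7. node 1  ⊔preds=[-2,5]  new=[-3,2]  stable

Least fixpoint reached:
  node 0: [-2,5]
  node 1: [-3,2]
  node 2: [-1,1]
  node 3: [-1,4]
  node 4: [-4,3]

[-4,4]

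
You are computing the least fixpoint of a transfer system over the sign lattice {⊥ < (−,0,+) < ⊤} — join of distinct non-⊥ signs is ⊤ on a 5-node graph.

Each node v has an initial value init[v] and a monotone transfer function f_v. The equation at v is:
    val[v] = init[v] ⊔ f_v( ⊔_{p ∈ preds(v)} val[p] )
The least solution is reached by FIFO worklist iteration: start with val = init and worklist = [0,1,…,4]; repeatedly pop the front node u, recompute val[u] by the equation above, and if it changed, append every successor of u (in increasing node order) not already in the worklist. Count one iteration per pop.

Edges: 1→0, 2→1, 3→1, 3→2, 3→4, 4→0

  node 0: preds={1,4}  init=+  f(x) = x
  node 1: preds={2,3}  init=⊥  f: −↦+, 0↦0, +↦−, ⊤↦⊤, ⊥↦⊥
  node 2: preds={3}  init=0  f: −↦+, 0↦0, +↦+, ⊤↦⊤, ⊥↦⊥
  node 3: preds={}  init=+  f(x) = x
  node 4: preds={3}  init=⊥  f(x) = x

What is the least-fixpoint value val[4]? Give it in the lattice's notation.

Trace (7 dequeues):
  [1] u=0 | in ⊥ | out + | ==
  [2] u=1 | in ⊤ | out ⊤ | prev ⊥ | push {0}
  [3] u=2 | in + | out ⊤ | prev 0 | push {1}
  [4] u=3 | in ⊥ | out + | ==
  [5] u=4 | in + | out + | prev ⊥ | push {}
  [6] u=0 | in ⊤ | out ⊤ | prev + | push {}
  [7] u=1 | in ⊤ | out ⊤ | ==

Converged values:
  [0] ⊤
  [1] ⊤
  [2] ⊤
  [3] +
  [4] +

+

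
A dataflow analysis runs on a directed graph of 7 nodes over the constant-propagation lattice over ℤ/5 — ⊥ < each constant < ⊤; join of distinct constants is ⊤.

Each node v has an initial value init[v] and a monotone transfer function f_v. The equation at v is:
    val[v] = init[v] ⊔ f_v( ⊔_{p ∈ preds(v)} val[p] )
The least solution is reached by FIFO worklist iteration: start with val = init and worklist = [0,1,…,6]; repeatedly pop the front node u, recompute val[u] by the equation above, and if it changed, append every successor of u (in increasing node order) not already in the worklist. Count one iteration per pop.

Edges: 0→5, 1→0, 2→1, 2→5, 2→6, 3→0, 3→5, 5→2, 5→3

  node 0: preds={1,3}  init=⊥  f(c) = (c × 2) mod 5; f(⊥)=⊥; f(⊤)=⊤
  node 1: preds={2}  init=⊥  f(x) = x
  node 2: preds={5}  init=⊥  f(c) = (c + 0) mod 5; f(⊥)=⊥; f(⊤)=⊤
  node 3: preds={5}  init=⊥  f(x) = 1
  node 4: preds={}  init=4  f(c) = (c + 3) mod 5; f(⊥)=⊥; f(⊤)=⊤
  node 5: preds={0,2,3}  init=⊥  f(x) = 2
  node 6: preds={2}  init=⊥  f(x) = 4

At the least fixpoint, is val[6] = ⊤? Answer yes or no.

Iteration log — 15 steps:
  step 1. node 0  ⊔preds=⊥  new=⊥  stable
  step 2. node 1  ⊔preds=⊥  new=⊥  stable
  step 3. node 2  ⊔preds=⊥  new=⊥  stable
  step 4. node 3  ⊔preds=⊥  new=1  old=⊥  +wl: 0
  step 5. node 4  ⊔preds=⊥  new=4  stable
  step 6. node 5  ⊔preds=1  new=2  old=⊥  +wl: 2,3
  step 7. node 6  ⊔preds=⊥  new=4  old=⊥  +wl: 
  step 8. node 0  ⊔preds=1  new=2  old=⊥  +wl: 5
  step 9. node 2  ⊔preds=2  new=2  old=⊥  +wl: 1,6
  step 10. node 3  ⊔preds=2  new=1  stable
  step 11. node 5  ⊔preds=⊤  new=2  stable
  step 12. node 1  ⊔preds=2  new=2  old=⊥  +wl: 0
  step 13. node 6  ⊔preds=2  new=4  stable
  step 14. node 0  ⊔preds=⊤  new=⊤  old=2  +wl: 5
  step 15. node 5  ⊔preds=⊤  new=2  stable

Least fixpoint reached:
  node 0: ⊤
  node 1: 2
  node 2: 2
  node 3: 1
  node 4: 4
  node 5: 2
  node 6: 4

no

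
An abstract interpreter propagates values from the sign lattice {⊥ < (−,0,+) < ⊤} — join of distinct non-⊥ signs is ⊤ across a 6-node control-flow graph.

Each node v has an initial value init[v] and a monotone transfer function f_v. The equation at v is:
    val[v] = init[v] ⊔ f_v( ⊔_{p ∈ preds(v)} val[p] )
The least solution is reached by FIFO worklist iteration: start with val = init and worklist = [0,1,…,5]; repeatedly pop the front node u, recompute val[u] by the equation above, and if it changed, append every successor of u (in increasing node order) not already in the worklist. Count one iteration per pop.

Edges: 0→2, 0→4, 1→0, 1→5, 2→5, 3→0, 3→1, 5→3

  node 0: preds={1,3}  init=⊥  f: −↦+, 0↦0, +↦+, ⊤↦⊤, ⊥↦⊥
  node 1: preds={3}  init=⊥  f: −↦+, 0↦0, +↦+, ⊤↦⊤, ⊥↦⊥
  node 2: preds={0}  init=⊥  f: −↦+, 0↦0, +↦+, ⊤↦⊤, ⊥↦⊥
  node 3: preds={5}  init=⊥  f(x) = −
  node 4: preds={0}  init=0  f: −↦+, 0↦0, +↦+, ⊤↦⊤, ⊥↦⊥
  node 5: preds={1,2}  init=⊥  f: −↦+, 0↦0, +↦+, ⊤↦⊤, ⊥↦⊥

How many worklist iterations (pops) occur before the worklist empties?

Worklist (17 pops):
  #1 pop 0: in=⊥ → ⊥ (no change)
  #2 pop 1: in=⊥ → ⊥ (no change)
  #3 pop 2: in=⊥ → ⊥ (no change)
  #4 pop 3: in=⊥ → − (was ⊥); enqueue [0,1]
  #5 pop 4: in=⊥ → 0 (no change)
  #6 pop 5: in=⊥ → ⊥ (no change)
  #7 pop 0: in=− → + (was ⊥); enqueue [2,4]
  #8 pop 1: in=− → + (was ⊥); enqueue [0,5]
  #9 pop 2: in=+ → + (was ⊥); enqueue []
  #10 pop 4: in=+ → ⊤ (was 0); enqueue []
  #11 pop 0: in=⊤ → ⊤ (was +); enqueue [2,4]
  #12 pop 5: in=+ → + (was ⊥); enqueue [3]
  #13 pop 2: in=⊤ → ⊤ (was +); enqueue [5]
  #14 pop 4: in=⊤ → ⊤ (no change)
  #15 pop 3: in=+ → − (no change)
  #16 pop 5: in=⊤ → ⊤ (was +); enqueue [3]
  #17 pop 3: in=⊤ → − (no change)

Fixpoint:
  val[0] = ⊤
  val[1] = +
  val[2] = ⊤
  val[3] = −
  val[4] = ⊤
  val[5] = ⊤

17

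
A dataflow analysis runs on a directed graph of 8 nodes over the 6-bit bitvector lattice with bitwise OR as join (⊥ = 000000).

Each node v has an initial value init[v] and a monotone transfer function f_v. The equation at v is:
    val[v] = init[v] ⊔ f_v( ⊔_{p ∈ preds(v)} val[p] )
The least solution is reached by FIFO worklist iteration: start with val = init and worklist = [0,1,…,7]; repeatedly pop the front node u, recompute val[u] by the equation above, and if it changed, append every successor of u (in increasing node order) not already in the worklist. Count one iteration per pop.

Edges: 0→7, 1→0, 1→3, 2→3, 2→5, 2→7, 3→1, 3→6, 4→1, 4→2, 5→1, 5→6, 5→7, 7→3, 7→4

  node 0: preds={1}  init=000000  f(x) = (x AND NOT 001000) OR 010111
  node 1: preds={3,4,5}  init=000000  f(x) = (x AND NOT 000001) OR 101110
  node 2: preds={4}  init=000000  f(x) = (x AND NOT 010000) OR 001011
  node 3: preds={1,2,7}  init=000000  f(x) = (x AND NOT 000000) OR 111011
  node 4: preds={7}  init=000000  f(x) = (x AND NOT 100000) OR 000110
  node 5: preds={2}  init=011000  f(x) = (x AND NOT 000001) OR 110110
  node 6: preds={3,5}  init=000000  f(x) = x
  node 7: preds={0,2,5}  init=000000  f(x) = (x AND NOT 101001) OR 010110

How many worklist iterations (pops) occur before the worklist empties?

17

Iteration log — 17 steps:
  step 1. node 0  ⊔preds=000000  new=010111  old=000000  +wl: 
  step 2. node 1  ⊔preds=011000  new=111110  old=000000  +wl: 0
  step 3. node 2  ⊔preds=000000  new=001011  old=000000  +wl: 
  step 4. node 3  ⊔preds=111111  new=111111  old=000000  +wl: 1
  step 5. node 4  ⊔preds=000000  new=000110  old=000000  +wl: 2
  step 6. node 5  ⊔preds=001011  new=111110  old=011000  +wl: 
  step 7. node 6  ⊔preds=111111  new=111111  old=000000  +wl: 
  step 8. node 7  ⊔preds=111111  new=010110  old=000000  +wl: 3,4
  step 9. node 0  ⊔preds=111110  new=110111  old=010111  +wl: 7
  step 10. node 1  ⊔preds=111111  new=111110  stable
  step 11. node 2  ⊔preds=000110  new=001111  old=001011  +wl: 5
  step 12. node 3  ⊔preds=111111  new=111111  stable
  step 13. node 4  ⊔preds=010110  new=010110  old=000110  +wl: 1,2
  step 14. node 7  ⊔preds=111111  new=010110  stable
  step 15. node 5  ⊔preds=001111  new=111110  stable
  step 16. node 1  ⊔preds=111111  new=111110  stable
  step 17. node 2  ⊔preds=010110  new=001111  stable

Least fixpoint reached:
  node 0: 110111
  node 1: 111110
  node 2: 001111
  node 3: 111111
  node 4: 010110
  node 5: 111110
  node 6: 111111
  node 7: 010110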